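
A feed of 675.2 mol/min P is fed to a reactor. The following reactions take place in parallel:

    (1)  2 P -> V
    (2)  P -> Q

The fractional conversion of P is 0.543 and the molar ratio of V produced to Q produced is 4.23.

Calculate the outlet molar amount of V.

164 mol/min

Conversion of P: P consumed = 0.543 × 675.2 = 366.6 mol/min = 2ξ₁ + 1ξ₂.
Selectivity: 1ξ₁ / (1ξ₂) = 4.23 → ξ₁ = 4.23 ξ₂.
Substitute: (2·4.23 + 1) ξ₂ = 366.6 → ξ₂ = 38.76 mol/min, ξ₁ = 163.9 mol/min.
Outlet amounts (n = n₀ + Σ ν·ξ):
  P: 675.2 − 2(163.9) − 1(38.76) = 308.6
  V: 0 + 1(163.9) = 163.9
  Q: 0 + 1(38.76) = 38.76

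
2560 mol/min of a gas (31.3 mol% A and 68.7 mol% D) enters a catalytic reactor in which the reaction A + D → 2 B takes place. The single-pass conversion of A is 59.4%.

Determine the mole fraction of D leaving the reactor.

A reacted = 0.594 × 801.3 = 476 mol/min; ν_A = −1, so ξ = 476/1 = 476 mol/min.
Outlet amounts (n = n₀ + ν ξ):
  A: 801.3 − 1(476) = 325.3
  D: 1759 − 1(476) = 1283
  B: 0 + 2(476) = 951.9
Total out = 2560 mol/min; y_D = 1283 / 2560 = 0.5011.

0.501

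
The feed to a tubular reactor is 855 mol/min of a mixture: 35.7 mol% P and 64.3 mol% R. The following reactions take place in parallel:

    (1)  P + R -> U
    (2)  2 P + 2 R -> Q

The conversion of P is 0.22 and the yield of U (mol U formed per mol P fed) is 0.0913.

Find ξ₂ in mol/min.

ξ₂ = 19.6 mol/min

Yield of U: 1ξ₁ / 305.2 = 0.0913 → ξ₁ = 27.87 mol/min.
Conversion of P: 1ξ₁ + 2ξ₂ = 0.22 × 305.2 = 67.15 → ξ₂ = 19.64 mol/min.
Outlet amounts (n = n₀ + Σ ν·ξ):
  P: 305.2 − 1(27.87) − 2(19.64) = 238.1
  R: 549.8 − 1(27.87) − 2(19.64) = 482.6
  U: 0 + 1(27.87) = 27.87
  Q: 0 + 1(19.64) = 19.64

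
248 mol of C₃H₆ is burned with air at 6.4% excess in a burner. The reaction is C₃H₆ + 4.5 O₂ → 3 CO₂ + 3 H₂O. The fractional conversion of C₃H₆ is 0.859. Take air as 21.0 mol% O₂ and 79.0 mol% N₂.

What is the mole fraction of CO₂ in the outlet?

Stoichiometric O₂ = 4.5 × 248 = 1116 mol; O₂ fed = 1116 × 1.064 = 1187 mol.
N₂ fed = 1187 × 79/21 = 4467 mol.
Fuel reacted = 0.859 × 248 → ξ = 213 mol.
Outlet (n = n₀ + ν ξ):
  C₃H₆: 248 − 1(213) = 34.97
  O₂: 1187 − 4.5(213) = 228.8
  N₂: 4467 (inert)
  CO₂: 0 + 3(213) = 639.1
  H₂O: 0 + 3(213) = 639.1
Total out = 6009 mol; y_CO₂ = 639.1 / 6009 = 0.1064.

0.106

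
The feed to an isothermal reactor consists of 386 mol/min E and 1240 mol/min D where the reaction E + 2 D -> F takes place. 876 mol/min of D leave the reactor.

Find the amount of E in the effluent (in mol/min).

204 mol/min

For D: n = n₀ − 2ξ → 876 = 1240 − 2ξ, giving ξ = 182 mol/min.
Outlet amounts (n = n₀ + ν ξ):
  E: 386 − 1(182) = 204
  D: 1240 − 2(182) = 876
  F: 0 + 1(182) = 182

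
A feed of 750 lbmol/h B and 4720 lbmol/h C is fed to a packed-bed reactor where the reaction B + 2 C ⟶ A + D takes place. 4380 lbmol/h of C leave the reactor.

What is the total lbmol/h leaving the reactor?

5300 lbmol/h

For C: n = n₀ − 2ξ → 4380 = 4720 − 2ξ, giving ξ = 170 lbmol/h.
Outlet amounts (n = n₀ + ν ξ):
  B: 750 − 1(170) = 580
  C: 4720 − 2(170) = 4380
  A: 0 + 1(170) = 170
  D: 0 + 1(170) = 170
Total out = 580 + 4380 + 170 + 170 = 5300 lbmol/h.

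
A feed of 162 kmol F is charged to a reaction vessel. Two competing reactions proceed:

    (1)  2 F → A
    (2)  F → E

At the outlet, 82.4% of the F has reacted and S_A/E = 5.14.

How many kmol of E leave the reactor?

Conversion of F: F consumed = 0.824 × 162 = 133.5 kmol = 2ξ₁ + 1ξ₂.
Selectivity: 1ξ₁ / (1ξ₂) = 5.14 → ξ₁ = 5.14 ξ₂.
Substitute: (2·5.14 + 1) ξ₂ = 133.5 → ξ₂ = 11.83 kmol, ξ₁ = 60.83 kmol.
Outlet amounts (n = n₀ + Σ ν·ξ):
  F: 162 − 2(60.83) − 1(11.83) = 28.51
  A: 0 + 1(60.83) = 60.83
  E: 0 + 1(11.83) = 11.83

11.8 kmol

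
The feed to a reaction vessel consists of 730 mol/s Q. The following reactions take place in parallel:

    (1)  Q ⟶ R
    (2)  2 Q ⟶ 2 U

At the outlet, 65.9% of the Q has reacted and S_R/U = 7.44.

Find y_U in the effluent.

0.0781

Conversion of Q: Q consumed = 0.659 × 730 = 481.1 mol/s = 1ξ₁ + 2ξ₂.
Selectivity: 1ξ₁ / (2ξ₂) = 7.44 → ξ₁ = 14.88 ξ₂.
Substitute: (1·14.88 + 2) ξ₂ = 481.1 → ξ₂ = 28.5 mol/s, ξ₁ = 424.1 mol/s.
Outlet amounts (n = n₀ + Σ ν·ξ):
  Q: 730 − 1(424.1) − 2(28.5) = 248.9
  R: 0 + 1(424.1) = 424.1
  U: 0 + 2(28.5) = 57
Total out = 730 mol/s; y_U = 57 / 730 = 0.07808.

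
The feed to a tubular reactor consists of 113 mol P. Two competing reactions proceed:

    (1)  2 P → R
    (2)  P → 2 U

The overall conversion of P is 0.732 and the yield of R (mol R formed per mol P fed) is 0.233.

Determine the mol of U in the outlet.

60.1 mol

Yield of R: 1ξ₁ / 113 = 0.233 → ξ₁ = 26.33 mol.
Conversion of P: 2ξ₁ + 1ξ₂ = 0.732 × 113 = 82.72 → ξ₂ = 30.06 mol.
Outlet amounts (n = n₀ + Σ ν·ξ):
  P: 113 − 2(26.33) − 1(30.06) = 30.28
  R: 0 + 1(26.33) = 26.33
  U: 0 + 2(30.06) = 60.12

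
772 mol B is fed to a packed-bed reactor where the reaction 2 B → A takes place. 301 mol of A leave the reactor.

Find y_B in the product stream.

For A: n = n₀ + 1ξ → 301 = 0 + 1ξ, giving ξ = 301 mol.
Outlet amounts (n = n₀ + ν ξ):
  B: 772 − 2(301) = 170
  A: 0 + 1(301) = 301
Total out = 471 mol; y_B = 170 / 471 = 0.3609.

0.361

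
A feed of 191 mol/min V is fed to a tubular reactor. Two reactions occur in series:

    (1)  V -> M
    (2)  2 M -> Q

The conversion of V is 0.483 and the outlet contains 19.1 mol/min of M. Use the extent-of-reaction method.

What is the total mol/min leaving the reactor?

Conversion of V: V consumed = 1ξ₁ = 0.483 × 191 → ξ₁ = 92.25 mol/min.
M balance: n_M = 0 + 1ξ₁ − 2ξ₂ = 19.1 → ξ₂ = (1·92.25 − 19.1)/2 = 36.58 mol/min.
Outlet amounts (n = n₀ + Σ ν·ξ):
  V: 191 − 1(92.25) = 98.75
  M: 0 + 1(92.25) − 2(36.58) = 19.1
  Q: 0 + 1(36.58) = 36.58
Total out = 98.75 + 19.1 + 36.58 = 154.4 mol/min.

154 mol/min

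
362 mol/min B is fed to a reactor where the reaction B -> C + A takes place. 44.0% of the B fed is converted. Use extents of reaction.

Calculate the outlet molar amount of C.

B reacted = 0.44 × 362 = 159.3 mol/min; ν_B = −1, so ξ = 159.3/1 = 159.3 mol/min.
Outlet amounts (n = n₀ + ν ξ):
  B: 362 − 1(159.3) = 202.7
  C: 0 + 1(159.3) = 159.3
  A: 0 + 1(159.3) = 159.3

159 mol/min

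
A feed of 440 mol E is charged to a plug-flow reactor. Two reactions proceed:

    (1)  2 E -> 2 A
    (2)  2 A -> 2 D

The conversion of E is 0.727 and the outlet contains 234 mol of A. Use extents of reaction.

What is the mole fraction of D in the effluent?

Conversion of E: E consumed = 2ξ₁ = 0.727 × 440 → ξ₁ = 159.9 mol.
A balance: n_A = 0 + 2ξ₁ − 2ξ₂ = 234 → ξ₂ = (2·159.9 − 234)/2 = 42.94 mol.
Outlet amounts (n = n₀ + Σ ν·ξ):
  E: 440 − 2(159.9) = 120.1
  A: 0 + 2(159.9) − 2(42.94) = 234
  D: 0 + 2(42.94) = 85.88
Total out = 440 mol; y_D = 85.88 / 440 = 0.1952.

0.195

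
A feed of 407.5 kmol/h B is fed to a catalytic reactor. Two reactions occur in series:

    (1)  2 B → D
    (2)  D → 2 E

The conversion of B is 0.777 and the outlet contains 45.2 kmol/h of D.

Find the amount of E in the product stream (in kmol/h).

Conversion of B: B consumed = 2ξ₁ = 0.777 × 407.5 → ξ₁ = 158.3 kmol/h.
D balance: n_D = 0 + 1ξ₁ − 1ξ₂ = 45.2 → ξ₂ = (1·158.3 − 45.2)/1 = 113.1 kmol/h.
Outlet amounts (n = n₀ + Σ ν·ξ):
  B: 407.5 − 2(158.3) = 90.87
  D: 0 + 1(158.3) − 1(113.1) = 45.2
  E: 0 + 2(113.1) = 226.2

226 kmol/h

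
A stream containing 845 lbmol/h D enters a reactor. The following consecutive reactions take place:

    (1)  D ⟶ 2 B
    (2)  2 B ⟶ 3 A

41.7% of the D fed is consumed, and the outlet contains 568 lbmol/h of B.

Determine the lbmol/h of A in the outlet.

205 lbmol/h

Conversion of D: D consumed = 1ξ₁ = 0.417 × 845 → ξ₁ = 352.4 lbmol/h.
B balance: n_B = 0 + 2ξ₁ − 2ξ₂ = 568 → ξ₂ = (2·352.4 − 568)/2 = 68.37 lbmol/h.
Outlet amounts (n = n₀ + Σ ν·ξ):
  D: 845 − 1(352.4) = 492.6
  B: 0 + 2(352.4) − 2(68.37) = 568
  A: 0 + 3(68.37) = 205.1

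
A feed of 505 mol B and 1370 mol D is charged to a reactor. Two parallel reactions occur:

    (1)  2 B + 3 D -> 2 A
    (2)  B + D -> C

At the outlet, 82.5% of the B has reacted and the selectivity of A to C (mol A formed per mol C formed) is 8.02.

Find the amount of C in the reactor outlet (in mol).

Conversion of B: B consumed = 0.825 × 505 = 416.6 mol = 2ξ₁ + 1ξ₂.
Selectivity: 2ξ₁ / (1ξ₂) = 8.02 → ξ₁ = 4.01 ξ₂.
Substitute: (2·4.01 + 1) ξ₂ = 416.6 → ξ₂ = 46.19 mol, ξ₁ = 185.2 mol.
Outlet amounts (n = n₀ + Σ ν·ξ):
  B: 505 − 2(185.2) − 1(46.19) = 88.38
  D: 1370 − 3(185.2) − 1(46.19) = 768.2
  A: 0 + 2(185.2) = 370.4
  C: 0 + 1(46.19) = 46.19

46.2 mol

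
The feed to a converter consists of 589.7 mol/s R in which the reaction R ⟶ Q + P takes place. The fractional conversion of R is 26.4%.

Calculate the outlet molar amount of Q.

156 mol/s

R reacted = 0.264 × 589.7 = 155.7 mol/s; ν_R = −1, so ξ = 155.7/1 = 155.7 mol/s.
Outlet amounts (n = n₀ + ν ξ):
  R: 589.7 − 1(155.7) = 434
  Q: 0 + 1(155.7) = 155.7
  P: 0 + 1(155.7) = 155.7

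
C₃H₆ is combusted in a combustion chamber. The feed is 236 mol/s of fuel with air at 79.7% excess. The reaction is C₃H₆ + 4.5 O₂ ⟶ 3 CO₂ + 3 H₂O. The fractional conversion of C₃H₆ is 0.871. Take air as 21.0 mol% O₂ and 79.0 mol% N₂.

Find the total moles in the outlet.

Stoichiometric O₂ = 4.5 × 236 = 1062 mol/s; O₂ fed = 1062 × 1.797 = 1908 mol/s.
N₂ fed = 1908 × 79/21 = 7179 mol/s.
Fuel reacted = 0.871 × 236 → ξ = 205.6 mol/s.
Outlet (n = n₀ + ν ξ):
  C₃H₆: 236 − 1(205.6) = 30.44
  O₂: 1908 − 4.5(205.6) = 983.4
  N₂: 7179 (inert)
  CO₂: 0 + 3(205.6) = 616.7
  H₂O: 0 + 3(205.6) = 616.7
Total out = 30.44 + 983.4 + 7179 + 616.7 + 616.7 = 9426 mol/s.

9430 mol/s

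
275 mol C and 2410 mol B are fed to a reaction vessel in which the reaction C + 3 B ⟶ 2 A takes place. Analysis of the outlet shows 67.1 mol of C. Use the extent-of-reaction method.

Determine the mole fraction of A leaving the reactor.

0.183

For C: n = n₀ − 1ξ → 67.1 = 275 − 1ξ, giving ξ = 207.9 mol.
Outlet amounts (n = n₀ + ν ξ):
  C: 275 − 1(207.9) = 67.1
  B: 2410 − 3(207.9) = 1786
  A: 0 + 2(207.9) = 415.8
Total out = 2269 mol; y_A = 415.8 / 2269 = 0.1832.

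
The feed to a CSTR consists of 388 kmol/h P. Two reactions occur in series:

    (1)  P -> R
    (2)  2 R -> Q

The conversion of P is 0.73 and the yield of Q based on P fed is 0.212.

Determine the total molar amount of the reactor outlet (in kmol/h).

306 kmol/h

Conversion of P: P consumed = 1ξ₁ = 0.73 × 388 → ξ₁ = 283.2 kmol/h.
Yield of Q: 1ξ₂ / 388 = 0.212 → ξ₂ = 82.26 kmol/h.
Outlet amounts (n = n₀ + Σ ν·ξ):
  P: 388 − 1(283.2) = 104.8
  R: 0 + 1(283.2) − 2(82.26) = 118.7
  Q: 0 + 1(82.26) = 82.26
Total out = 104.8 + 118.7 + 82.26 = 305.7 kmol/h.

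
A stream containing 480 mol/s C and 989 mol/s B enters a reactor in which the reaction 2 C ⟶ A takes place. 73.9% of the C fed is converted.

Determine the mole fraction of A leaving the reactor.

C reacted = 0.739 × 480 = 354.7 mol/s; ν_C = −2, so ξ = 354.7/2 = 177.4 mol/s.
Outlet amounts (n = n₀ + ν ξ):
  C: 480 − 2(177.4) = 125.3
  A: 0 + 1(177.4) = 177.4
  B: 989 (inert)
Total out = 1292 mol/s; y_A = 177.4 / 1292 = 0.1373.

0.137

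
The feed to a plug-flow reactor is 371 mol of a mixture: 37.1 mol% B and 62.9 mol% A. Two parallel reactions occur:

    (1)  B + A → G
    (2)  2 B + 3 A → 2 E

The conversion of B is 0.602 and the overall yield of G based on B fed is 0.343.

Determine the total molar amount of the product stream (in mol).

270 mol

Yield of G: 1ξ₁ / 137.6 = 0.343 → ξ₁ = 47.21 mol.
Conversion of B: 1ξ₁ + 2ξ₂ = 0.602 × 137.6 = 82.86 → ξ₂ = 17.82 mol.
Outlet amounts (n = n₀ + Σ ν·ξ):
  B: 137.6 − 1(47.21) − 2(17.82) = 54.78
  A: 233.4 − 1(47.21) − 3(17.82) = 132.7
  G: 0 + 1(47.21) = 47.21
  E: 0 + 2(17.82) = 35.65
Total out = 54.78 + 132.7 + 47.21 + 35.65 = 270.3 mol.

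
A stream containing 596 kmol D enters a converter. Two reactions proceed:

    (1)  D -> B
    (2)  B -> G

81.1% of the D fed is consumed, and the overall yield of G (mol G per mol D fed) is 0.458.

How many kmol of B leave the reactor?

210 kmol

Conversion of D: D consumed = 1ξ₁ = 0.811 × 596 → ξ₁ = 483.4 kmol.
Yield of G: 1ξ₂ / 596 = 0.458 → ξ₂ = 273 kmol.
Outlet amounts (n = n₀ + Σ ν·ξ):
  D: 596 − 1(483.4) = 112.6
  B: 0 + 1(483.4) − 1(273) = 210.4
  G: 0 + 1(273) = 273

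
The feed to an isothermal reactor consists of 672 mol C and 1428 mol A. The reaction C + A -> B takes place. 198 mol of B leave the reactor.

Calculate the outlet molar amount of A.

For B: n = n₀ + 1ξ → 198 = 0 + 1ξ, giving ξ = 198 mol.
Outlet amounts (n = n₀ + ν ξ):
  C: 672 − 1(198) = 474
  A: 1428 − 1(198) = 1230
  B: 0 + 1(198) = 198

1230 mol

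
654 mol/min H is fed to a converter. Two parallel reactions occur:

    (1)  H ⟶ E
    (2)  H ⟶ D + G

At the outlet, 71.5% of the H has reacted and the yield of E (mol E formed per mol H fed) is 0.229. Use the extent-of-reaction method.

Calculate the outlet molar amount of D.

318 mol/min

Yield of E: 1ξ₁ / 654 = 0.229 → ξ₁ = 149.8 mol/min.
Conversion of H: 1ξ₁ + 1ξ₂ = 0.715 × 654 = 467.6 → ξ₂ = 317.8 mol/min.
Outlet amounts (n = n₀ + Σ ν·ξ):
  H: 654 − 1(149.8) − 1(317.8) = 186.4
  E: 0 + 1(149.8) = 149.8
  D: 0 + 1(317.8) = 317.8
  G: 0 + 1(317.8) = 317.8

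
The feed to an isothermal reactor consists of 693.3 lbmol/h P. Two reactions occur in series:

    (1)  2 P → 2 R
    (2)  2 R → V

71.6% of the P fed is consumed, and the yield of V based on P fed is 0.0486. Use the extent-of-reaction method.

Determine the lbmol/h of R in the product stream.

Conversion of P: P consumed = 2ξ₁ = 0.716 × 693.3 → ξ₁ = 248.2 lbmol/h.
Yield of V: 1ξ₂ / 693.3 = 0.0486 → ξ₂ = 33.69 lbmol/h.
Outlet amounts (n = n₀ + Σ ν·ξ):
  P: 693.3 − 2(248.2) = 196.9
  R: 0 + 2(248.2) − 2(33.69) = 429
  V: 0 + 1(33.69) = 33.69

429 lbmol/h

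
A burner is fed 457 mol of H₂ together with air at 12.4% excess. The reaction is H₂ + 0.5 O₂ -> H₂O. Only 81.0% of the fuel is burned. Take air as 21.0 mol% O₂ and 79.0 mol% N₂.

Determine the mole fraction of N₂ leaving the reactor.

0.646

Stoichiometric O₂ = 0.5 × 457 = 228.5 mol; O₂ fed = 228.5 × 1.124 = 256.8 mol.
N₂ fed = 256.8 × 79/21 = 966.2 mol.
Fuel reacted = 0.81 × 457 → ξ = 370.2 mol.
Outlet (n = n₀ + ν ξ):
  H₂: 457 − 1(370.2) = 86.83
  O₂: 256.8 − 0.5(370.2) = 71.75
  N₂: 966.2 (inert)
  H₂O: 0 + 1(370.2) = 370.2
Total out = 1495 mol; y_N₂ = 966.2 / 1495 = 0.6463.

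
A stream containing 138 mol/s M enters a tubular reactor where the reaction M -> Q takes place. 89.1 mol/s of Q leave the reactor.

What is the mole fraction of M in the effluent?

0.354

For Q: n = n₀ + 1ξ → 89.1 = 0 + 1ξ, giving ξ = 89.1 mol/s.
Outlet amounts (n = n₀ + ν ξ):
  M: 138 − 1(89.1) = 48.9
  Q: 0 + 1(89.1) = 89.1
Total out = 138 mol/s; y_M = 48.9 / 138 = 0.3543.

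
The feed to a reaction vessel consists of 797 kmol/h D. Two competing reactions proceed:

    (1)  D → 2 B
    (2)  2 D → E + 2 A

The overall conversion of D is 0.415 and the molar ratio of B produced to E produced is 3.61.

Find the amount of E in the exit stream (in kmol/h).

86.9 kmol/h

Conversion of D: D consumed = 0.415 × 797 = 330.8 kmol/h = 1ξ₁ + 2ξ₂.
Selectivity: 2ξ₁ / (1ξ₂) = 3.61 → ξ₁ = 1.805 ξ₂.
Substitute: (1·1.805 + 2) ξ₂ = 330.8 → ξ₂ = 86.93 kmol/h, ξ₁ = 156.9 kmol/h.
Outlet amounts (n = n₀ + Σ ν·ξ):
  D: 797 − 1(156.9) − 2(86.93) = 466.2
  B: 0 + 2(156.9) = 313.8
  E: 0 + 1(86.93) = 86.93
  A: 0 + 2(86.93) = 173.9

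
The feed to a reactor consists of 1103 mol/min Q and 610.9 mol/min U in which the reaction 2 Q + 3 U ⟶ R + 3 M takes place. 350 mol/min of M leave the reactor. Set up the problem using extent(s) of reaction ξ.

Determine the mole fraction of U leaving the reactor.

0.163

For M: n = n₀ + 3ξ → 350 = 0 + 3ξ, giving ξ = 116.7 mol/min.
Outlet amounts (n = n₀ + ν ξ):
  Q: 1103 − 2(116.7) = 869.7
  U: 610.9 − 3(116.7) = 260.9
  R: 0 + 1(116.7) = 116.7
  M: 0 + 3(116.7) = 350
Total out = 1597 mol/min; y_U = 260.9 / 1597 = 0.1633.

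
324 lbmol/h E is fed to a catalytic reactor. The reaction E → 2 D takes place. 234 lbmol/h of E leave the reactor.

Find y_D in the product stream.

For E: n = n₀ − 1ξ → 234 = 324 − 1ξ, giving ξ = 90 lbmol/h.
Outlet amounts (n = n₀ + ν ξ):
  E: 324 − 1(90) = 234
  D: 0 + 2(90) = 180
Total out = 414 lbmol/h; y_D = 180 / 414 = 0.4348.

0.435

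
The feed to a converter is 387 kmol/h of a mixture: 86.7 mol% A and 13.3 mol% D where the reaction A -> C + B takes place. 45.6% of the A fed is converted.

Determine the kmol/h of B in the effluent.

A reacted = 0.456 × 335.5 = 153 kmol/h; ν_A = −1, so ξ = 153/1 = 153 kmol/h.
Outlet amounts (n = n₀ + ν ξ):
  A: 335.5 − 1(153) = 182.5
  C: 0 + 1(153) = 153
  B: 0 + 1(153) = 153
  D: 51.47 (inert)

153 kmol/h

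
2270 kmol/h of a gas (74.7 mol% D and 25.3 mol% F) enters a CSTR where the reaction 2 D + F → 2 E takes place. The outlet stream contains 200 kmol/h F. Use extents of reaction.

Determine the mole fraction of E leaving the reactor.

For F: n = n₀ − 1ξ → 200 = 574.3 − 1ξ, giving ξ = 374.3 kmol/h.
Outlet amounts (n = n₀ + ν ξ):
  D: 1696 − 2(374.3) = 947.1
  F: 574.3 − 1(374.3) = 200
  E: 0 + 2(374.3) = 748.6
Total out = 1896 kmol/h; y_E = 748.6 / 1896 = 0.3949.

0.395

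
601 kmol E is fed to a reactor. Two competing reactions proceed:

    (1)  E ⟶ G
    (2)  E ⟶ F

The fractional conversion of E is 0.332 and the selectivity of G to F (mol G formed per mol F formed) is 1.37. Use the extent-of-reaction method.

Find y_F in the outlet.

0.14

Conversion of E: E consumed = 0.332 × 601 = 199.5 kmol = 1ξ₁ + 1ξ₂.
Selectivity: 1ξ₁ / (1ξ₂) = 1.37 → ξ₁ = 1.37 ξ₂.
Substitute: (1·1.37 + 1) ξ₂ = 199.5 → ξ₂ = 84.19 kmol, ξ₁ = 115.3 kmol.
Outlet amounts (n = n₀ + Σ ν·ξ):
  E: 601 − 1(115.3) − 1(84.19) = 401.5
  G: 0 + 1(115.3) = 115.3
  F: 0 + 1(84.19) = 84.19
Total out = 601 kmol; y_F = 84.19 / 601 = 0.1401.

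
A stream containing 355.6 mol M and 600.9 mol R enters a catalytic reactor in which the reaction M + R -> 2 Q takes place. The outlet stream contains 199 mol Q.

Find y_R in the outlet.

For Q: n = n₀ + 2ξ → 199 = 0 + 2ξ, giving ξ = 99.5 mol.
Outlet amounts (n = n₀ + ν ξ):
  M: 355.6 − 1(99.5) = 256.1
  R: 600.9 − 1(99.5) = 501.4
  Q: 0 + 2(99.5) = 199
Total out = 956.5 mol; y_R = 501.4 / 956.5 = 0.5242.

0.524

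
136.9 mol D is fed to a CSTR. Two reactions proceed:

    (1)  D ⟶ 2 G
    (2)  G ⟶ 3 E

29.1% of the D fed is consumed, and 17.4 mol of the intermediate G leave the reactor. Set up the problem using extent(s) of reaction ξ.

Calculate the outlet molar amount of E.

187 mol

Conversion of D: D consumed = 1ξ₁ = 0.291 × 136.9 → ξ₁ = 39.84 mol.
G balance: n_G = 0 + 2ξ₁ − 1ξ₂ = 17.4 → ξ₂ = (2·39.84 − 17.4)/1 = 62.28 mol.
Outlet amounts (n = n₀ + Σ ν·ξ):
  D: 136.9 − 1(39.84) = 97.06
  G: 0 + 2(39.84) − 1(62.28) = 17.4
  E: 0 + 3(62.28) = 186.8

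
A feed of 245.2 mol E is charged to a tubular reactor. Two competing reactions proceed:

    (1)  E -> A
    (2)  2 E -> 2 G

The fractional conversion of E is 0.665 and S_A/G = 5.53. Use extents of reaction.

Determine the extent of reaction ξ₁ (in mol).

Conversion of E: E consumed = 0.665 × 245.2 = 163.1 mol = 1ξ₁ + 2ξ₂.
Selectivity: 1ξ₁ / (2ξ₂) = 5.53 → ξ₁ = 11.06 ξ₂.
Substitute: (1·11.06 + 2) ξ₂ = 163.1 → ξ₂ = 12.49 mol, ξ₁ = 138.1 mol.
Outlet amounts (n = n₀ + Σ ν·ξ):
  E: 245.2 − 1(138.1) − 2(12.49) = 82.14
  A: 0 + 1(138.1) = 138.1
  G: 0 + 2(12.49) = 24.97

ξ₁ = 138 mol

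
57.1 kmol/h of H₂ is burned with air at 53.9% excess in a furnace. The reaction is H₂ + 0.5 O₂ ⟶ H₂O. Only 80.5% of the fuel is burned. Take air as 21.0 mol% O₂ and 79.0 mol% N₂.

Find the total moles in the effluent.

243 kmol/h

Stoichiometric O₂ = 0.5 × 57.1 = 28.55 kmol/h; O₂ fed = 28.55 × 1.539 = 43.94 kmol/h.
N₂ fed = 43.94 × 79/21 = 165.3 kmol/h.
Fuel reacted = 0.805 × 57.1 → ξ = 45.97 kmol/h.
Outlet (n = n₀ + ν ξ):
  H₂: 57.1 − 1(45.97) = 11.13
  O₂: 43.94 − 0.5(45.97) = 20.96
  N₂: 165.3 (inert)
  H₂O: 0 + 1(45.97) = 45.97
Total out = 11.13 + 20.96 + 165.3 + 45.97 = 243.3 kmol/h.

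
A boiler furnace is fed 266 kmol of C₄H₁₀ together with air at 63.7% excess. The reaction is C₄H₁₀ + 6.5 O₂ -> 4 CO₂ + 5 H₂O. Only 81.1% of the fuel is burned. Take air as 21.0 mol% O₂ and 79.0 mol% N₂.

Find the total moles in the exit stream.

Stoichiometric O₂ = 6.5 × 266 = 1729 kmol; O₂ fed = 1729 × 1.637 = 2830 kmol.
N₂ fed = 2830 × 79/21 = 10650 kmol.
Fuel reacted = 0.811 × 266 → ξ = 215.7 kmol.
Outlet (n = n₀ + ν ξ):
  C₄H₁₀: 266 − 1(215.7) = 50.27
  O₂: 2830 − 6.5(215.7) = 1428
  N₂: 10650 (inert)
  CO₂: 0 + 4(215.7) = 862.9
  H₂O: 0 + 5(215.7) = 1079
Total out = 50.27 + 1428 + 10650 + 862.9 + 1079 = 14070 kmol.

14100 kmol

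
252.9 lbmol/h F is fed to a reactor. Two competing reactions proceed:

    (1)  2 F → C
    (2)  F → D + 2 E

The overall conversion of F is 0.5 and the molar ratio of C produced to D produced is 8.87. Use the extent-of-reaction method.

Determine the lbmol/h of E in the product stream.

13.5 lbmol/h

Conversion of F: F consumed = 0.5 × 252.9 = 126.5 lbmol/h = 2ξ₁ + 1ξ₂.
Selectivity: 1ξ₁ / (1ξ₂) = 8.87 → ξ₁ = 8.87 ξ₂.
Substitute: (2·8.87 + 1) ξ₂ = 126.5 → ξ₂ = 6.748 lbmol/h, ξ₁ = 59.85 lbmol/h.
Outlet amounts (n = n₀ + Σ ν·ξ):
  F: 252.9 − 2(59.85) − 1(6.748) = 126.5
  C: 0 + 1(59.85) = 59.85
  D: 0 + 1(6.748) = 6.748
  E: 0 + 2(6.748) = 13.5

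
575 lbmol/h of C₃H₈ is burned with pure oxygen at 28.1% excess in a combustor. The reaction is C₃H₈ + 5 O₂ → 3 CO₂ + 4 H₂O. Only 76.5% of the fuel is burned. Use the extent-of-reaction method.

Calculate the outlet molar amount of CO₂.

Stoichiometric O₂ = 5 × 575 = 2875 lbmol/h; O₂ fed = 2875 × 1.281 = 3683 lbmol/h.
Fuel reacted = 0.765 × 575 → ξ = 439.9 lbmol/h.
Outlet (n = n₀ + ν ξ):
  C₃H₈: 575 − 1(439.9) = 135.1
  O₂: 3683 − 5(439.9) = 1484
  CO₂: 0 + 3(439.9) = 1320
  H₂O: 0 + 4(439.9) = 1760

1320 lbmol/h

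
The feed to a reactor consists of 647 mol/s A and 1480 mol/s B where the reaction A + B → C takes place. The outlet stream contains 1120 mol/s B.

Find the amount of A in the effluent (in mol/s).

287 mol/s

For B: n = n₀ − 1ξ → 1120 = 1480 − 1ξ, giving ξ = 360 mol/s.
Outlet amounts (n = n₀ + ν ξ):
  A: 647 − 1(360) = 287
  B: 1480 − 1(360) = 1120
  C: 0 + 1(360) = 360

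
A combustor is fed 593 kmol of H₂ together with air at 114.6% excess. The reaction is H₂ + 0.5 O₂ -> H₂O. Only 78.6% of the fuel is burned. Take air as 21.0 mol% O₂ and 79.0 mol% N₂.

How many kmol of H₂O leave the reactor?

Stoichiometric O₂ = 0.5 × 593 = 296.5 kmol; O₂ fed = 296.5 × 2.146 = 636.3 kmol.
N₂ fed = 636.3 × 79/21 = 2394 kmol.
Fuel reacted = 0.786 × 593 → ξ = 466.1 kmol.
Outlet (n = n₀ + ν ξ):
  H₂: 593 − 1(466.1) = 126.9
  O₂: 636.3 − 0.5(466.1) = 403.2
  N₂: 2394 (inert)
  H₂O: 0 + 1(466.1) = 466.1

466 kmol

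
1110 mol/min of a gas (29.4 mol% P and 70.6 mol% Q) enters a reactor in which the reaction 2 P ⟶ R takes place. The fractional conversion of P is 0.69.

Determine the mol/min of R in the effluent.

P reacted = 0.69 × 326.3 = 225.2 mol/min; ν_P = −2, so ξ = 225.2/2 = 112.6 mol/min.
Outlet amounts (n = n₀ + ν ξ):
  P: 326.3 − 2(112.6) = 101.2
  R: 0 + 1(112.6) = 112.6
  Q: 783.7 (inert)

113 mol/min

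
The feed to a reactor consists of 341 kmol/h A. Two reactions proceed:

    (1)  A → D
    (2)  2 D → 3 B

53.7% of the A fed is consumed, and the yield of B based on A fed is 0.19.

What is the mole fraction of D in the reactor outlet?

0.386

Conversion of A: A consumed = 1ξ₁ = 0.537 × 341 → ξ₁ = 183.1 kmol/h.
Yield of B: 3ξ₂ / 341 = 0.19 → ξ₂ = 21.6 kmol/h.
Outlet amounts (n = n₀ + Σ ν·ξ):
  A: 341 − 1(183.1) = 157.9
  D: 0 + 1(183.1) − 2(21.6) = 139.9
  B: 0 + 3(21.6) = 64.79
Total out = 362.6 kmol/h; y_D = 139.9 / 362.6 = 0.3859.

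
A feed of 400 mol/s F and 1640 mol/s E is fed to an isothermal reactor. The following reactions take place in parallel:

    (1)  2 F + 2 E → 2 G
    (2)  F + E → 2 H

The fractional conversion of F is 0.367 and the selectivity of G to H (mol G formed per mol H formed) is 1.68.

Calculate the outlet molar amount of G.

113 mol/s

Conversion of F: F consumed = 0.367 × 400 = 146.8 mol/s = 2ξ₁ + 1ξ₂.
Selectivity: 2ξ₁ / (2ξ₂) = 1.68 → ξ₁ = 1.68 ξ₂.
Substitute: (2·1.68 + 1) ξ₂ = 146.8 → ξ₂ = 33.67 mol/s, ξ₁ = 56.57 mol/s.
Outlet amounts (n = n₀ + Σ ν·ξ):
  F: 400 − 2(56.57) − 1(33.67) = 253.2
  E: 1640 − 2(56.57) − 1(33.67) = 1493
  G: 0 + 2(56.57) = 113.1
  H: 0 + 2(33.67) = 67.34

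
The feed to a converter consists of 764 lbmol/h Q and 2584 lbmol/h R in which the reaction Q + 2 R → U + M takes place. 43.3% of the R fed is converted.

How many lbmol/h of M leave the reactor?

559 lbmol/h

R reacted = 0.433 × 2584 = 1119 lbmol/h; ν_R = −2, so ξ = 1119/2 = 559.4 lbmol/h.
Outlet amounts (n = n₀ + ν ξ):
  Q: 764 − 1(559.4) = 204.6
  R: 2584 − 2(559.4) = 1465
  U: 0 + 1(559.4) = 559.4
  M: 0 + 1(559.4) = 559.4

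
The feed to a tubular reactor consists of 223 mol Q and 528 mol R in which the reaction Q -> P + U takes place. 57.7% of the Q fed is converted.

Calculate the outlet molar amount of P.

129 mol

Q reacted = 0.577 × 223 = 128.7 mol; ν_Q = −1, so ξ = 128.7/1 = 128.7 mol.
Outlet amounts (n = n₀ + ν ξ):
  Q: 223 − 1(128.7) = 94.33
  P: 0 + 1(128.7) = 128.7
  U: 0 + 1(128.7) = 128.7
  R: 528 (inert)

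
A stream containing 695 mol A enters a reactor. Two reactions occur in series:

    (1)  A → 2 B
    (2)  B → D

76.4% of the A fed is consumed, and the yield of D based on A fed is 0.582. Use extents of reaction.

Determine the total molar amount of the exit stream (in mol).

1230 mol

Conversion of A: A consumed = 1ξ₁ = 0.764 × 695 → ξ₁ = 531 mol.
Yield of D: 1ξ₂ / 695 = 0.582 → ξ₂ = 404.5 mol.
Outlet amounts (n = n₀ + Σ ν·ξ):
  A: 695 − 1(531) = 164
  B: 0 + 2(531) − 1(404.5) = 657.5
  D: 0 + 1(404.5) = 404.5
Total out = 164 + 657.5 + 404.5 = 1226 mol.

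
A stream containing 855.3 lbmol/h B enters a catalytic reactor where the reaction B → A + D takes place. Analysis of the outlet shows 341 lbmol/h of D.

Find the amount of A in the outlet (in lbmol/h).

341 lbmol/h

For D: n = n₀ + 1ξ → 341 = 0 + 1ξ, giving ξ = 341 lbmol/h.
Outlet amounts (n = n₀ + ν ξ):
  B: 855.3 − 1(341) = 514.3
  A: 0 + 1(341) = 341
  D: 0 + 1(341) = 341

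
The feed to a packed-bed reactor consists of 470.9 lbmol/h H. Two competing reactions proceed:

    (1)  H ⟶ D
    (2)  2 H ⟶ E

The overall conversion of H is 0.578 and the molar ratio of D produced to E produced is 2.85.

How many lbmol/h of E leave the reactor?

56.1 lbmol/h

Conversion of H: H consumed = 0.578 × 470.9 = 272.2 lbmol/h = 1ξ₁ + 2ξ₂.
Selectivity: 1ξ₁ / (1ξ₂) = 2.85 → ξ₁ = 2.85 ξ₂.
Substitute: (1·2.85 + 2) ξ₂ = 272.2 → ξ₂ = 56.12 lbmol/h, ξ₁ = 159.9 lbmol/h.
Outlet amounts (n = n₀ + Σ ν·ξ):
  H: 470.9 − 1(159.9) − 2(56.12) = 198.7
  D: 0 + 1(159.9) = 159.9
  E: 0 + 1(56.12) = 56.12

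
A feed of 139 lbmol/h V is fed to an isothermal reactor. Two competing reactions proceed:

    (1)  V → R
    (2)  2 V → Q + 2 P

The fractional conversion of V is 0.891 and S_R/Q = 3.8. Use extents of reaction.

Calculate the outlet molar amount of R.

Conversion of V: V consumed = 0.891 × 139 = 123.8 lbmol/h = 1ξ₁ + 2ξ₂.
Selectivity: 1ξ₁ / (1ξ₂) = 3.8 → ξ₁ = 3.8 ξ₂.
Substitute: (1·3.8 + 2) ξ₂ = 123.8 → ξ₂ = 21.35 lbmol/h, ξ₁ = 81.14 lbmol/h.
Outlet amounts (n = n₀ + Σ ν·ξ):
  V: 139 − 1(81.14) − 2(21.35) = 15.15
  R: 0 + 1(81.14) = 81.14
  Q: 0 + 1(21.35) = 21.35
  P: 0 + 2(21.35) = 42.71

81.1 lbmol/h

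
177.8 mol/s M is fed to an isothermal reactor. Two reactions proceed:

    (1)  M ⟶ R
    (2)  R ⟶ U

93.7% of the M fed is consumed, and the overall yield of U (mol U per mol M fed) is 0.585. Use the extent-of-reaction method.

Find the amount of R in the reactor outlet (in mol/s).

Conversion of M: M consumed = 1ξ₁ = 0.937 × 177.8 → ξ₁ = 166.6 mol/s.
Yield of U: 1ξ₂ / 177.8 = 0.585 → ξ₂ = 104 mol/s.
Outlet amounts (n = n₀ + Σ ν·ξ):
  M: 177.8 − 1(166.6) = 11.2
  R: 0 + 1(166.6) − 1(104) = 62.59
  U: 0 + 1(104) = 104

62.6 mol/s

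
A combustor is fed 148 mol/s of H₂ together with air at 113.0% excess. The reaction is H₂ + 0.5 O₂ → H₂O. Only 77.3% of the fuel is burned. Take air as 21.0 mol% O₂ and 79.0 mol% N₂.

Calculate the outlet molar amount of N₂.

593 mol/s

Stoichiometric O₂ = 0.5 × 148 = 74 mol/s; O₂ fed = 74 × 2.130 = 157.6 mol/s.
N₂ fed = 157.6 × 79/21 = 593 mol/s.
Fuel reacted = 0.773 × 148 → ξ = 114.4 mol/s.
Outlet (n = n₀ + ν ξ):
  H₂: 148 − 1(114.4) = 33.6
  O₂: 157.6 − 0.5(114.4) = 100.4
  N₂: 593 (inert)
  H₂O: 0 + 1(114.4) = 114.4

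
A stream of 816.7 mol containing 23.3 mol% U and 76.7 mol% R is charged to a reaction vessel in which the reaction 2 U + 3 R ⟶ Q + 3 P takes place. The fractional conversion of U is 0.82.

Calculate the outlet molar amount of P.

234 mol

U reacted = 0.82 × 190.3 = 156 mol; ν_U = −2, so ξ = 156/2 = 78.02 mol.
Outlet amounts (n = n₀ + ν ξ):
  U: 190.3 − 2(78.02) = 34.25
  R: 626.4 − 3(78.02) = 392.4
  Q: 0 + 1(78.02) = 78.02
  P: 0 + 3(78.02) = 234.1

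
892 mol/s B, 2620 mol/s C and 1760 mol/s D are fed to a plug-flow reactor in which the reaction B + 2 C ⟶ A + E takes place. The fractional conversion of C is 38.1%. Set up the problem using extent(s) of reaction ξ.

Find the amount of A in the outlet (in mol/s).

499 mol/s

C reacted = 0.381 × 2620 = 998.2 mol/s; ν_C = −2, so ξ = 998.2/2 = 499.1 mol/s.
Outlet amounts (n = n₀ + ν ξ):
  B: 892 − 1(499.1) = 392.9
  C: 2620 − 2(499.1) = 1622
  A: 0 + 1(499.1) = 499.1
  E: 0 + 1(499.1) = 499.1
  D: 1760 (inert)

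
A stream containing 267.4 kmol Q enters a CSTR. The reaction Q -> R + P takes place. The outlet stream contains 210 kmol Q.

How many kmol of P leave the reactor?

For Q: n = n₀ − 1ξ → 210 = 267.4 − 1ξ, giving ξ = 57.4 kmol.
Outlet amounts (n = n₀ + ν ξ):
  Q: 267.4 − 1(57.4) = 210
  R: 0 + 1(57.4) = 57.4
  P: 0 + 1(57.4) = 57.4

57.4 kmol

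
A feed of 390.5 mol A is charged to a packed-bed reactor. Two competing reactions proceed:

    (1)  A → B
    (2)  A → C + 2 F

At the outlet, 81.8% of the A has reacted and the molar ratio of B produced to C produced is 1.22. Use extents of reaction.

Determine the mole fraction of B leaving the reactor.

0.259

Conversion of A: A consumed = 0.818 × 390.5 = 319.4 mol = 1ξ₁ + 1ξ₂.
Selectivity: 1ξ₁ / (1ξ₂) = 1.22 → ξ₁ = 1.22 ξ₂.
Substitute: (1·1.22 + 1) ξ₂ = 319.4 → ξ₂ = 143.9 mol, ξ₁ = 175.5 mol.
Outlet amounts (n = n₀ + Σ ν·ξ):
  A: 390.5 − 1(175.5) − 1(143.9) = 71.07
  B: 0 + 1(175.5) = 175.5
  C: 0 + 1(143.9) = 143.9
  F: 0 + 2(143.9) = 287.8
Total out = 678.3 mol; y_B = 175.5 / 678.3 = 0.2588.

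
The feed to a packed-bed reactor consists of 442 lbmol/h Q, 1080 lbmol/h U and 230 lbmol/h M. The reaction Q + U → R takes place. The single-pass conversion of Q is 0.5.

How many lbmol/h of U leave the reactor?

Q reacted = 0.5 × 442 = 221 lbmol/h; ν_Q = −1, so ξ = 221/1 = 221 lbmol/h.
Outlet amounts (n = n₀ + ν ξ):
  Q: 442 − 1(221) = 221
  U: 1080 − 1(221) = 859
  R: 0 + 1(221) = 221
  M: 230 (inert)

859 lbmol/h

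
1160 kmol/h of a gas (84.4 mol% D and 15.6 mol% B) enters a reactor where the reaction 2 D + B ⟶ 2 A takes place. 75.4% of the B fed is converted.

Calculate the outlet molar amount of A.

273 kmol/h

B reacted = 0.754 × 181 = 136.4 kmol/h; ν_B = −1, so ξ = 136.4/1 = 136.4 kmol/h.
Outlet amounts (n = n₀ + ν ξ):
  D: 979 − 2(136.4) = 706.2
  B: 181 − 1(136.4) = 44.52
  A: 0 + 2(136.4) = 272.9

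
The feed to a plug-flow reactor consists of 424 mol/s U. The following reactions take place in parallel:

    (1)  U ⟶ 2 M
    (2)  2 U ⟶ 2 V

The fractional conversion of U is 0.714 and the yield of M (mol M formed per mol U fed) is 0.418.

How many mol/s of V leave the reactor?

Yield of M: 2ξ₁ / 424 = 0.418 → ξ₁ = 88.62 mol/s.
Conversion of U: 1ξ₁ + 2ξ₂ = 0.714 × 424 = 302.7 → ξ₂ = 107.1 mol/s.
Outlet amounts (n = n₀ + Σ ν·ξ):
  U: 424 − 1(88.62) − 2(107.1) = 121.3
  M: 0 + 2(88.62) = 177.2
  V: 0 + 2(107.1) = 214.1

214 mol/s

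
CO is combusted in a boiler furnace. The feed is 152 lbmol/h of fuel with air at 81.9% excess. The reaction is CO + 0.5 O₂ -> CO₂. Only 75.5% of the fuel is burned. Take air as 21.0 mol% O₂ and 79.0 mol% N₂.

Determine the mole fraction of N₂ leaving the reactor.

Stoichiometric O₂ = 0.5 × 152 = 76 lbmol/h; O₂ fed = 76 × 1.819 = 138.2 lbmol/h.
N₂ fed = 138.2 × 79/21 = 520.1 lbmol/h.
Fuel reacted = 0.755 × 152 → ξ = 114.8 lbmol/h.
Outlet (n = n₀ + ν ξ):
  CO: 152 − 1(114.8) = 37.24
  O₂: 138.2 − 0.5(114.8) = 80.86
  N₂: 520.1 (inert)
  CO₂: 0 + 1(114.8) = 114.8
Total out = 752.9 lbmol/h; y_N₂ = 520.1 / 752.9 = 0.6907.

0.691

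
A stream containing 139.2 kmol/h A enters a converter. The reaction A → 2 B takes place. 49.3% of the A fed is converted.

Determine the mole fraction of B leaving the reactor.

0.66

A reacted = 0.493 × 139.2 = 68.63 kmol/h; ν_A = −1, so ξ = 68.63/1 = 68.63 kmol/h.
Outlet amounts (n = n₀ + ν ξ):
  A: 139.2 − 1(68.63) = 70.57
  B: 0 + 2(68.63) = 137.3
Total out = 207.8 kmol/h; y_B = 137.3 / 207.8 = 0.6604.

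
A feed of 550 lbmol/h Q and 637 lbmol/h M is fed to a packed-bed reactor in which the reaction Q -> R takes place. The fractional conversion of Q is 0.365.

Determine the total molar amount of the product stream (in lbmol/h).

Q reacted = 0.365 × 550 = 200.8 lbmol/h; ν_Q = −1, so ξ = 200.8/1 = 200.8 lbmol/h.
Outlet amounts (n = n₀ + ν ξ):
  Q: 550 − 1(200.8) = 349.2
  R: 0 + 1(200.8) = 200.8
  M: 637 (inert)
Total out = 349.2 + 200.8 + 637 = 1187 lbmol/h.

1190 lbmol/h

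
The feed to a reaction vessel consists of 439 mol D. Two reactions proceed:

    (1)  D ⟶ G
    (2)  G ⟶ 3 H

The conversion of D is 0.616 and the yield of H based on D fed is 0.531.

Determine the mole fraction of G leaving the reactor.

Conversion of D: D consumed = 1ξ₁ = 0.616 × 439 → ξ₁ = 270.4 mol.
Yield of H: 3ξ₂ / 439 = 0.531 → ξ₂ = 77.7 mol.
Outlet amounts (n = n₀ + Σ ν·ξ):
  D: 439 − 1(270.4) = 168.6
  G: 0 + 1(270.4) − 1(77.7) = 192.7
  H: 0 + 3(77.7) = 233.1
Total out = 594.4 mol; y_G = 192.7 / 594.4 = 0.3242.

0.324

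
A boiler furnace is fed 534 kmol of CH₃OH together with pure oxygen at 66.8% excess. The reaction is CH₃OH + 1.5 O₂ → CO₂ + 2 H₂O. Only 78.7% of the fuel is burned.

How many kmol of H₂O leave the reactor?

Stoichiometric O₂ = 1.5 × 534 = 801 kmol; O₂ fed = 801 × 1.668 = 1336 kmol.
Fuel reacted = 0.787 × 534 → ξ = 420.3 kmol.
Outlet (n = n₀ + ν ξ):
  CH₃OH: 534 − 1(420.3) = 113.7
  O₂: 1336 − 1.5(420.3) = 705.7
  CO₂: 0 + 1(420.3) = 420.3
  H₂O: 0 + 2(420.3) = 840.5

841 kmol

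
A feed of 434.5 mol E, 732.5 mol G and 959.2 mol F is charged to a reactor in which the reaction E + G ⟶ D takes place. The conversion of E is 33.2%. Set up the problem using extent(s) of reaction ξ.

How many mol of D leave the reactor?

144 mol

E reacted = 0.332 × 434.5 = 144.3 mol; ν_E = −1, so ξ = 144.3/1 = 144.3 mol.
Outlet amounts (n = n₀ + ν ξ):
  E: 434.5 − 1(144.3) = 290.2
  G: 732.5 − 1(144.3) = 588.2
  D: 0 + 1(144.3) = 144.3
  F: 959.2 (inert)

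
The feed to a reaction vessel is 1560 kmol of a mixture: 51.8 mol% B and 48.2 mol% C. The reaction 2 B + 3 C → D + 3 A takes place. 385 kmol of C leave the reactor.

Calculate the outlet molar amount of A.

367 kmol

For C: n = n₀ − 3ξ → 385 = 751.9 − 3ξ, giving ξ = 122.3 kmol.
Outlet amounts (n = n₀ + ν ξ):
  B: 808.1 − 2(122.3) = 563.5
  C: 751.9 − 3(122.3) = 385
  D: 0 + 1(122.3) = 122.3
  A: 0 + 3(122.3) = 366.9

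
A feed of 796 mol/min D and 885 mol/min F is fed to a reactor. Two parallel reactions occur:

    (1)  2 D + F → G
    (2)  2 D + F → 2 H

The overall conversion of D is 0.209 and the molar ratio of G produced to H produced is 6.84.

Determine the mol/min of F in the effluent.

Conversion of D: D consumed = 0.209 × 796 = 166.4 mol/min = 2ξ₁ + 2ξ₂.
Selectivity: 1ξ₁ / (2ξ₂) = 6.84 → ξ₁ = 13.68 ξ₂.
Substitute: (2·13.68 + 2) ξ₂ = 166.4 → ξ₂ = 5.666 mol/min, ξ₁ = 77.52 mol/min.
Outlet amounts (n = n₀ + Σ ν·ξ):
  D: 796 − 2(77.52) − 2(5.666) = 629.6
  F: 885 − 1(77.52) − 1(5.666) = 801.8
  G: 0 + 1(77.52) = 77.52
  H: 0 + 2(5.666) = 11.33

802 mol/min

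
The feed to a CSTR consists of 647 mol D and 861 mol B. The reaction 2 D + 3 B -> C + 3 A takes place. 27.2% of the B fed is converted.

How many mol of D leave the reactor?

B reacted = 0.272 × 861 = 234.2 mol; ν_B = −3, so ξ = 234.2/3 = 78.06 mol.
Outlet amounts (n = n₀ + ν ξ):
  D: 647 − 2(78.06) = 490.9
  B: 861 − 3(78.06) = 626.8
  C: 0 + 1(78.06) = 78.06
  A: 0 + 3(78.06) = 234.2

491 mol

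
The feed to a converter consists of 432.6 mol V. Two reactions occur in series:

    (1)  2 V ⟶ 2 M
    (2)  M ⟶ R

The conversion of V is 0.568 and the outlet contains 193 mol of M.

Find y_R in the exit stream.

Conversion of V: V consumed = 2ξ₁ = 0.568 × 432.6 → ξ₁ = 122.9 mol.
M balance: n_M = 0 + 2ξ₁ − 1ξ₂ = 193 → ξ₂ = (2·122.9 − 193)/1 = 52.72 mol.
Outlet amounts (n = n₀ + Σ ν·ξ):
  V: 432.6 − 2(122.9) = 186.9
  M: 0 + 2(122.9) − 1(52.72) = 193
  R: 0 + 1(52.72) = 52.72
Total out = 432.6 mol; y_R = 52.72 / 432.6 = 0.1219.

0.122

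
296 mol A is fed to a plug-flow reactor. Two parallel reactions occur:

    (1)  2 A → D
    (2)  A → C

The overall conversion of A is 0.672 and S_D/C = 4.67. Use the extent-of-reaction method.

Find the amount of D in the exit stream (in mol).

89.8 mol

Conversion of A: A consumed = 0.672 × 296 = 198.9 mol = 2ξ₁ + 1ξ₂.
Selectivity: 1ξ₁ / (1ξ₂) = 4.67 → ξ₁ = 4.67 ξ₂.
Substitute: (2·4.67 + 1) ξ₂ = 198.9 → ξ₂ = 19.24 mol, ξ₁ = 89.84 mol.
Outlet amounts (n = n₀ + Σ ν·ξ):
  A: 296 − 2(89.84) − 1(19.24) = 97.09
  D: 0 + 1(89.84) = 89.84
  C: 0 + 1(19.24) = 19.24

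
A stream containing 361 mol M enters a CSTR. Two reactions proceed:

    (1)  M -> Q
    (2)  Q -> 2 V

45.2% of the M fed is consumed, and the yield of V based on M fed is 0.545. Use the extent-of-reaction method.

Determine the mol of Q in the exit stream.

64.8 mol

Conversion of M: M consumed = 1ξ₁ = 0.452 × 361 → ξ₁ = 163.2 mol.
Yield of V: 2ξ₂ / 361 = 0.545 → ξ₂ = 98.37 mol.
Outlet amounts (n = n₀ + Σ ν·ξ):
  M: 361 − 1(163.2) = 197.8
  Q: 0 + 1(163.2) − 1(98.37) = 64.8
  V: 0 + 2(98.37) = 196.7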